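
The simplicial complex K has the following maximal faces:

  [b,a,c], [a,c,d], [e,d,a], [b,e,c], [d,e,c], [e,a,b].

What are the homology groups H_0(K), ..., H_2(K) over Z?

H_0 = Z,  H_1 = 0,  H_2 = Z.

Fix the vertex order a < b < c < d < e and write every simplex with vertices in increasing order. Then dim K = 2 and the simplices of K are:

  0-simplices (5): a, b, c, d, e
  1-simplices (9): ab, ac, ad, ae, bc, be, cd, ce, de
  2-simplices (6): abc, abe, acd, ade, bce, cde

so the chain groups are C_0 ≅ Z^5, C_1 ≅ Z^9, C_2 ≅ Z^6.

∂_1: C_1 → C_0 maps an edge to its endpoints' difference, ∂[p,q] = q − p.
The 5×9 boundary matrix has rank 4 and Smith normal form diag(1,1,1,1).

∂_2: C_2 → C_1 acts by ∂[p,q,r] = [q,r] − [p,r] + [p,q]. For instance
  ∂cde = de − ce + cd,
  ∂ade = de − ae + ad.
This gives a 9×6 integer matrix of rank 5; reducing to Smith normal form yields diagonal entries (1,1,1,1,1).

Now H_k = ker ∂_k / im ∂_{k+1}, so:

  H_0: rank C_0 − rank ∂_1 = 5 − 4 = 1, and the invariant factors of ∂_1 are all 1, so H_0 = Z.
  H_1: rank ker ∂_1 − rank ∂_2 = (9 − 4) − 5 = 0, and the invariant factors of ∂_2 are all 1, so H_1 = 0.
  H_2: rank ker ∂_2 − rank ∂_3 = (6 − 5) − 0 = 1, and there is no ∂_3, so H_2 = Z.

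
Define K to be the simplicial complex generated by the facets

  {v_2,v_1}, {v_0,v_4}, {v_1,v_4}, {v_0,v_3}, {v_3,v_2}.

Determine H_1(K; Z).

H_1 = Z.

K has 5 vertices, 5 edges.
rank ∂_1 = 4, rank ∂_2 = 0 ⇒ b_1 = 5 − 4 − 0 = 1. So H_1 ≅ Z.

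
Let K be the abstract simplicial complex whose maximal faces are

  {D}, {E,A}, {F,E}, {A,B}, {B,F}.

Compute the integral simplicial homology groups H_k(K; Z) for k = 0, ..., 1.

H_0 ≅ Z^2,  H_1 ≅ Z.

We work with the vertex ordering A < B < D < E < F. The simplices of K, each written with vertices in increasing order, are:

  0-simplices (5): A, B, D, E, F
  1-simplices (4): AB, AE, BF, EF

Hence C_0 ≅ Z^5, C_1 ≅ Z^4.

The boundary map ∂_1: C_1 → C_0 maps an edge to its endpoints' difference, ∂[p,q] = q − p. For instance
  ∂BF = F − B.
The resulting 5×4 matrix has rank 3, and its Smith normal form has invariant factors (1,1,1).

Now H_k = ker ∂_k / im ∂_{k+1}, so:

  H_0: rank C_0 − rank ∂_1 = 5 − 3 = 2, and the invariant factors of ∂_1 are all 1, so H_0 = Z^2.
  H_1: rank ker ∂_1 − rank ∂_2 = (4 − 3) − 0 = 1, and there is no ∂_2, so H_1 = Z.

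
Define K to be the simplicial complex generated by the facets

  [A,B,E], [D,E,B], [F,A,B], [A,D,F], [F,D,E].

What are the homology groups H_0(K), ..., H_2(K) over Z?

H_0 ≅ Z,  H_1 ≅ Z,  H_2 = 0.

Fix the vertex order A < B < D < E < F and write every simplex with vertices in increasing order. Then dim K = 2 and the simplices of K are:

  0-simplices (5): A, B, D, E, F
  1-simplices (10): AB, AD, AE, AF, BD, BE, BF, DE, DF, EF
  2-simplices (5): ABE, ABF, ADF, BDE, DEF

so the chain groups are C_0 ≅ Z^5, C_1 ≅ Z^10, C_2 ≅ Z^5.

Boundary ∂_1: C_1 → C_0 sends each edge [p,q] (with p < q) to q − p. For instance
  ∂BD = D − B.
The resulting 5×10 matrix has rank 4, and its Smith normal form has invariant factors (1,1,1,1).

Boundary ∂_2: C_2 → C_1 acts by ∂[p,q,r] = [q,r] − [p,r] + [p,q]. For instance
  ∂ABF = BF − AF + AB,
  ∂DEF = EF − DF + DE.
As a 10×5 matrix over Z this has rank 5, with invariant factors (1,1,1,1,1).

Reading off H_k = ker ∂_k / im ∂_{k+1}:

  H_0: rank C_0 − rank ∂_1 = 5 − 4 = 1, and the invariant factors of ∂_1 are all 1, so H_0 = Z.
  H_1: rank ker ∂_1 − rank ∂_2 = (10 − 4) − 5 = 1, and the invariant factors of ∂_2 are all 1, so H_1 = Z.
  H_2: rank ker ∂_2 − rank ∂_3 = (5 − 5) − 0 = 0, and there is no ∂_3, so H_2 = 0.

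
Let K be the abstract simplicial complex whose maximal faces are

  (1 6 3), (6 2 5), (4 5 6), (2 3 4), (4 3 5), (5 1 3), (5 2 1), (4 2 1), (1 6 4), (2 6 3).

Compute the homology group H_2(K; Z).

H_2 = 0.

Take the total order 1 < 2 < 3 < 4 < 5 < 6 on the vertex set. Then K (dimension 2) consists of the simplices:

  0-simplices (6): [1], [2], [3], [4], [5], [6]
  1-simplices (15): [1,2], [1,3], [1,4], [1,5], [1,6], [2,3], [2,4], [2,5], [2,6], [3,4], [3,5], [3,6], [4,5], [4,6], [5,6]
  2-simplices (10): [1,2,4], [1,2,5], [1,3,5], [1,3,6], [1,4,6], [2,3,4], [2,3,6], [2,5,6], [3,4,5], [4,5,6]

Hence C_0 ≅ Z^6, C_1 ≅ Z^15, C_2 ≅ Z^10.

The boundary map ∂_1: C_1 → C_0 maps an edge to its endpoints' difference, ∂[p,q] = q − p. For instance
  ∂[1,3] = [3] − [1].
The resulting 6×15 matrix has rank 5, and its Smith normal form has invariant factors (1,1,1,1,1).

∂_2: C_2 → C_1 sends each 2-simplex [p,q,r] to [q,r] − [p,r] + [p,q]. For instance
  ∂[2,5,6] = [5,6] − [2,6] + [2,5],
  ∂[1,4,6] = [4,6] − [1,6] + [1,4].
This gives a 15×10 integer matrix of rank 10; reducing to Smith normal form yields diagonal entries (1,1,1,1,1,1,1,1,1,2).

Computing H_k = (kernel of ∂_k) / (image of ∂_{k+1}):

  H_2: rank ker ∂_2 − rank ∂_3 = (10 − 10) − 0 = 0, and there is no ∂_3, so H_2 ≅ 0.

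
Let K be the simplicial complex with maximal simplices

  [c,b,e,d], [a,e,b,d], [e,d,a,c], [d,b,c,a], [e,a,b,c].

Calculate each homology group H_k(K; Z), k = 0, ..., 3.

We work with the vertex ordering a < b < c < d < e. The simplices of K, each written with vertices in increasing order, are:

  0-simplices (5): a, b, c, d, e
  1-simplices (10): ab, ac, ad, ae, bc, bd, be, cd, ce, de
  2-simplices (10): abc, abd, abe, acd, ace, ade, bcd, bce, bde, cde
  3-simplices (5): abcd, abce, abde, acde, bcde

so the chain groups are C_0 ≅ Z^5, C_1 ≅ Z^10, C_2 ≅ Z^10, C_3 ≅ Z^5.

The boundary map ∂_1: C_1 → C_0 sends each edge [p,q] (with p < q) to q − p. For instance
  ∂ac = c − a.
The 5×10 boundary matrix has rank 4 and Smith normal form diag(1,1,1,1).

∂_2: C_2 → C_1 acts by ∂[p,q,r] = [q,r] − [p,r] + [p,q]. For instance
  ∂abe = be − ae + ab,
  ∂cde = de − ce + cd.
The resulting 10×10 matrix has rank 6, and its Smith normal form has invariant factors (1,1,1,1,1,1).

∂_3: C_3 → C_2 sends each 3-simplex σ to the alternating sum Σ_i (−1)^i (σ with its i-th vertex removed). For instance
  ∂abcd = bcd − acd + abd − abc,
  ∂abce = bce − ace + abe − abc.
As a 10×5 matrix over Z this has rank 4, with invariant factors (1,1,1,1).

Now H_k = ker ∂_k / im ∂_{k+1}, so:

  H_0: rank C_0 − rank ∂_1 = 5 − 4 = 1, and the invariant factors of ∂_1 are all 1, so H_0 ≅ Z.
  H_1: rank ker ∂_1 − rank ∂_2 = (10 − 4) − 6 = 0, and the invariant factors of ∂_2 are all 1, so H_1 ≅ 0.
  H_2: rank ker ∂_2 − rank ∂_3 = (10 − 6) − 4 = 0, and the invariant factors of ∂_3 are all 1, so H_2 ≅ 0.
  H_3: rank ker ∂_3 − rank ∂_4 = (5 − 4) − 0 = 1, and there is no ∂_4, so H_3 ≅ Z.

H_0 ≅ Z,  H_1 = 0,  H_2 = 0,  H_3 ≅ Z.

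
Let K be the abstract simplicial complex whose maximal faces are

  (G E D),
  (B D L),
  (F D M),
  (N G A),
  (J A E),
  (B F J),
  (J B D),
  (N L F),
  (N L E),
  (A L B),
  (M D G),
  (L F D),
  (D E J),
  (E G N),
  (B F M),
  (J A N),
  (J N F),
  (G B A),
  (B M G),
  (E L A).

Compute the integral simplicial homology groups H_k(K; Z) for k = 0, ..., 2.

Order the vertices as A < B < D < E < F < G < J < L < M < N. Listing each simplex with vertices in this order, K has dimension 2 with simplices:

  0-simplices (10): A, B, D, E, F, G, J, L, M, N
  1-simplices (30): AB, AE, AG, AJ, AL, AN, BD, BF, BG, BJ, BL, BM, DE, DF, DG, DJ, DL, DM, EG, EJ, EL, EN, FJ, FL, FM, FN, GM, GN, JN, LN
  2-simplices (20): ABG, ABL, AEJ, AEL, AGN, AJN, BDJ, BDL, BFJ, BFM, BGM, DEG, DEJ, DFL, DFM, DGM, EGN, ELN, FJN, FLN

giving chain groups C_0 ≅ Z^10, C_1 ≅ Z^30, C_2 ≅ Z^20.

∂_1: C_1 → C_0 sends each edge [p,q] (with p < q) to q − p. For instance
  ∂GM = M − G.
As a 10×30 matrix over Z this has rank 9, with invariant factors (1,1,1,1,1,1,1,1,1).

Boundary ∂_2: C_2 → C_1 sends each 2-simplex [p,q,r] to [q,r] − [p,r] + [p,q]. For instance
  ∂EGN = GN − EN + EG,
  ∂DEJ = EJ − DJ + DE.
The resulting 30×20 matrix has rank 20, and its Smith normal form has invariant factors (1,1,1,1,1,1,1,1,1,1,1,1,1,1,1,1,1,1,1,2).

From H_k ≅ ker(∂_k) / im(∂_{k+1}) we obtain:

  H_0: rank C_0 − rank ∂_1 = 10 − 9 = 1, and the invariant factors of ∂_1 are all 1, so H_0 ≅ Z.
  H_1: rank ker ∂_1 − rank ∂_2 = (30 − 9) − 20 = 1, and ∂_2 has invariant factor 2 > 1, so H_1 ≅ Z ⊕ Z/2Z.
  H_2: rank ker ∂_2 − rank ∂_3 = (20 − 20) − 0 = 0, and there is no ∂_3, so H_2 ≅ 0.

(K is a triangulation of the Klein bottle.)

H_0 ≅ Z,  H_1 ≅ Z ⊕ Z/2Z,  H_2 = 0.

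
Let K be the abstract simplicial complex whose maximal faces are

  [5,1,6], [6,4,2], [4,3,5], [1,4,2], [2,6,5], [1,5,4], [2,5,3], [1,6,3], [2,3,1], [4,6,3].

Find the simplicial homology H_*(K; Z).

H_0 ≅ Z,  H_1 ≅ Z/2,  H_2 = 0.

Fix the vertex order 1 < 2 < 3 < 4 < 5 < 6 and write every simplex with vertices in increasing order. Then dim K = 2 and the simplices of K are:

  0-simplices (6): [1], [2], [3], [4], [5], [6]
  1-simplices (15): [1,2], [1,3], [1,4], [1,5], [1,6], [2,3], [2,4], [2,5], [2,6], [3,4], [3,5], [3,6], [4,5], [4,6], [5,6]
  2-simplices (10): [1,2,3], [1,2,4], [1,3,6], [1,4,5], [1,5,6], [2,3,5], [2,4,6], [2,5,6], [3,4,5], [3,4,6]

giving chain groups C_0 ≅ Z^6, C_1 ≅ Z^15, C_2 ≅ Z^10.

The boundary map ∂_1: C_1 → C_0 maps an edge to its endpoints' difference, ∂[p,q] = q − p. For instance
  ∂[1,4] = [4] − [1].
The resulting 6×15 matrix has rank 5, and its Smith normal form has invariant factors (1,1,1,1,1).

Boundary ∂_2: C_2 → C_1 sends each 2-simplex [p,q,r] to [q,r] − [p,r] + [p,q]. For instance
  ∂[1,5,6] = [5,6] − [1,6] + [1,5],
  ∂[2,4,6] = [4,6] − [2,6] + [2,4].
The 15×10 boundary matrix has rank 10 and Smith normal form diag(1,1,1,1,1,1,1,1,1,2).

From H_k ≅ ker(∂_k) / im(∂_{k+1}) we obtain:

  H_0: rank C_0 − rank ∂_1 = 6 − 5 = 1, and the invariant factors of ∂_1 are all 1, so H_0 ≅ Z.
  H_1: rank ker ∂_1 − rank ∂_2 = (15 − 5) − 10 = 0, and ∂_2 has invariant factor 2 > 1, so H_1 ≅ Z/2.
  H_2: rank ker ∂_2 − rank ∂_3 = (10 − 10) − 0 = 0, and there is no ∂_3, so H_2 ≅ 0.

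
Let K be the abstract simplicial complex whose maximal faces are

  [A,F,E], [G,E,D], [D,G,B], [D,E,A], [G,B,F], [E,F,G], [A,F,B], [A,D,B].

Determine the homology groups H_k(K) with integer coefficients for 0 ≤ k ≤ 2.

K has 6 vertices, 12 edges, 8 triangles.
rank ∂_0 = 0, rank ∂_1 = 5 ⇒ b_0 = 6 − 0 − 5 = 1; all invariant factors of ∂_1 are 1 so no torsion. So H_0 ≅ Z.
rank ∂_1 = 5, rank ∂_2 = 7 ⇒ b_1 = 12 − 5 − 7 = 0; all invariant factors of ∂_2 are 1 so no torsion. So H_1 ≅ 0.
rank ∂_2 = 7, rank ∂_3 = 0 ⇒ b_2 = 8 − 7 − 0 = 1. So H_2 ≅ Z.

H_0 = Z,  H_1 = 0,  H_2 = Z.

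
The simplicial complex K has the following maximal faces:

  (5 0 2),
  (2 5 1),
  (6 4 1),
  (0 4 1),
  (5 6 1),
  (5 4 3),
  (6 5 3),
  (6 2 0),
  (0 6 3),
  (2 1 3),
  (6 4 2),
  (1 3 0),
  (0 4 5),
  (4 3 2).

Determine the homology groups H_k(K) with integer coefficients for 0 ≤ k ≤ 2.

H_0 ≅ Z,  H_1 ≅ Z^2,  H_2 ≅ Z.

Order the vertices as 0 < 1 < 2 < 3 < 4 < 5 < 6. Listing each simplex with vertices in this order, K has dimension 2 with simplices:

  0-simplices (7): [0], [1], [2], [3], [4], [5], [6]
  1-simplices (21): [0,1], [0,2], [0,3], [0,4], [0,5], [0,6], [1,2], [1,3], [1,4], [1,5], [1,6], [2,3], [2,4], [2,5], [2,6], [3,4], [3,5], [3,6], [4,5], [4,6], [5,6]
  2-simplices (14): [0,1,3], [0,1,4], [0,2,5], [0,2,6], [0,3,6], [0,4,5], [1,2,3], [1,2,5], [1,4,6], [1,5,6], [2,3,4], [2,4,6], [3,4,5], [3,5,6]

Hence C_0 ≅ Z^7, C_1 ≅ Z^21, C_2 ≅ Z^14.

∂_1: C_1 → C_0 is given by ∂[p,q] = [q] − [p].
This gives a 7×21 integer matrix of rank 6; reducing to Smith normal form yields diagonal entries (1,1,1,1,1,1).

Boundary ∂_2: C_2 → C_1 sends each 2-simplex [p,q,r] to [q,r] − [p,r] + [p,q]. For instance
  ∂[0,3,6] = [3,6] − [0,6] + [0,3],
  ∂[1,2,3] = [2,3] − [1,3] + [1,2].
The resulting 21×14 matrix has rank 13, and its Smith normal form has invariant factors (1,1,1,1,1,1,1,1,1,1,1,1,1).

Computing H_k = (kernel of ∂_k) / (image of ∂_{k+1}):

  H_0: rank C_0 − rank ∂_1 = 7 − 6 = 1, and the invariant factors of ∂_1 are all 1, so H_0 ≅ Z.
  H_1: rank ker ∂_1 − rank ∂_2 = (21 − 6) − 13 = 2, and the invariant factors of ∂_2 are all 1, so H_1 ≅ Z^2.
  H_2: rank ker ∂_2 − rank ∂_3 = (14 − 13) − 0 = 1, and there is no ∂_3, so H_2 ≅ Z.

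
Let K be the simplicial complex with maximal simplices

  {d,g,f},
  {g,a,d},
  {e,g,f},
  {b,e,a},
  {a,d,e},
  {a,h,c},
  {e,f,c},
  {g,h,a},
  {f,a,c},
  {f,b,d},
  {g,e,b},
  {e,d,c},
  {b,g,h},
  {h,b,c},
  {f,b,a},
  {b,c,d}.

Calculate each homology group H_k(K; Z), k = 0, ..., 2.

H_0 = Z,  H_1 = Z^2,  H_2 = Z.

Take the total order a < b < c < d < e < f < g < h on the vertex set. Then K (dimension 2) consists of the simplices:

  0-simplices (8): a, b, c, d, e, f, g, h
  1-simplices (24): ab, ac, ad, ae, af, ag, ah, bc, bd, be, bf, bg, bh, cd, ce, cf, ch, de, df, dg, ef, eg, fg, gh
  2-simplices (16): abe, abf, acf, ach, ade, adg, agh, bcd, bch, bdf, beg, bgh, cde, cef, dfg, efg

giving chain groups C_0 ≅ Z^8, C_1 ≅ Z^24, C_2 ≅ Z^16.

∂_1: C_1 → C_0 sends each edge [p,q] (with p < q) to q − p.
The resulting 8×24 matrix has rank 7, and its Smith normal form has invariant factors (1,1,1,1,1,1,1).

The boundary map ∂_2: C_2 → C_1 maps a triangle to the signed sum of its edges. For instance
  ∂ach = ch − ah + ac,
  ∂cef = ef − cf + ce.
The resulting 24×16 matrix has rank 15, and its Smith normal form has invariant factors (1,1,1,1,1,1,1,1,1,1,1,1,1,1,1).

Reading off H_k = ker ∂_k / im ∂_{k+1}:

  H_0: rank C_0 − rank ∂_1 = 8 − 7 = 1, and the invariant factors of ∂_1 are all 1, so H_0 ≅ Z.
  H_1: rank ker ∂_1 − rank ∂_2 = (24 − 7) − 15 = 2, and the invariant factors of ∂_2 are all 1, so H_1 ≅ Z^2.
  H_2: rank ker ∂_2 − rank ∂_3 = (16 − 15) − 0 = 1, and there is no ∂_3, so H_2 ≅ Z.

(K is a triangulation of the torus T^2.)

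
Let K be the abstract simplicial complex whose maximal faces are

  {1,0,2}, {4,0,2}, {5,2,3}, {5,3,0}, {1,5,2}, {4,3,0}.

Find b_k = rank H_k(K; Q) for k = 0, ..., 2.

Fix the vertex order 0 < 1 < 2 < 3 < 4 < 5 and write every simplex with vertices in increasing order. Then dim K = 2 and the simplices of K are:

  0-simplices (6): [0], [1], [2], [3], [4], [5]
  1-simplices (12): [0,1], [0,2], [0,3], [0,4], [0,5], [1,2], [1,5], [2,3], [2,4], [2,5], [3,4], [3,5]
  2-simplices (6): [0,1,2], [0,2,4], [0,3,4], [0,3,5], [1,2,5], [2,3,5]

so the chain groups are C_0 ≅ Z^6, C_1 ≅ Z^12, C_2 ≅ Z^6.

Boundary ∂_1: C_1 → C_0 sends each edge [p,q] (with p < q) to q − p. For instance
  ∂[0,5] = [5] − [0].
This gives a 6×12 integer matrix of rank 5; reducing to Smith normal form yields diagonal entries (1,1,1,1,1).

The boundary map ∂_2: C_2 → C_1 sends each 2-simplex [p,q,r] to [q,r] − [p,r] + [p,q]. For instance
  ∂[0,1,2] = [1,2] − [0,2] + [0,1],
  ∂[1,2,5] = [2,5] − [1,5] + [1,2].
As a 12×6 matrix over Z this has rank 6, with invariant factors (1,1,1,1,1,1).

From H_k ≅ ker(∂_k) / im(∂_{k+1}) we obtain:

  H_0: rank C_0 − rank ∂_1 = 6 − 5 = 1, and the invariant factors of ∂_1 are all 1, so H_0 = Z.
  H_1: rank ker ∂_1 − rank ∂_2 = (12 − 5) − 6 = 1, and the invariant factors of ∂_2 are all 1, so H_1 = Z.
  H_2: rank ker ∂_2 − rank ∂_3 = (6 − 6) − 0 = 0, and there is no ∂_3, so H_2 = 0.

As a check, the Euler characteristic is 6 − 12 + 6 = 0, which agrees with 1 − 1 + 0 = 0.
(K is a triangulation of the cylinder S^1 x I.)

Hence the Betti numbers are b_0 = 1, b_1 = 1, b_2 = 0.

b_0 = 1, b_1 = 1, b_2 = 0.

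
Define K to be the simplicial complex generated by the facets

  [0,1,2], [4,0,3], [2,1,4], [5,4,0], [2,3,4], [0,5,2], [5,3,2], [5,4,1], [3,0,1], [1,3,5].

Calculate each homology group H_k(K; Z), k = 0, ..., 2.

H_0 = Z,  H_1 = Z/2,  H_2 = 0.

Fix the vertex order 0 < 1 < 2 < 3 < 4 < 5 and write every simplex with vertices in increasing order. Then dim K = 2 and the simplices of K are:

  0-simplices (6): [0], [1], [2], [3], [4], [5]
  1-simplices (15): [0,1], [0,2], [0,3], [0,4], [0,5], [1,2], [1,3], [1,4], [1,5], [2,3], [2,4], [2,5], [3,4], [3,5], [4,5]
  2-simplices (10): [0,1,2], [0,1,3], [0,2,5], [0,3,4], [0,4,5], [1,2,4], [1,3,5], [1,4,5], [2,3,4], [2,3,5]

so the chain groups are C_0 ≅ Z^6, C_1 ≅ Z^15, C_2 ≅ Z^10.

∂_1: C_1 → C_0 maps an edge to its endpoints' difference, ∂[p,q] = q − p.
The resulting 6×15 matrix has rank 5, and its Smith normal form has invariant factors (1,1,1,1,1).

Boundary ∂_2: C_2 → C_1 maps a triangle to the signed sum of its edges. For instance
  ∂[1,4,5] = [4,5] − [1,5] + [1,4],
  ∂[0,1,2] = [1,2] − [0,2] + [0,1].
The 15×10 boundary matrix has rank 10 and Smith normal form diag(1,1,1,1,1,1,1,1,1,2).

Computing H_k = (kernel of ∂_k) / (image of ∂_{k+1}):

  H_0: rank C_0 − rank ∂_1 = 6 − 5 = 1, and the invariant factors of ∂_1 are all 1, so H_0 = Z.
  H_1: rank ker ∂_1 − rank ∂_2 = (15 − 5) − 10 = 0, and ∂_2 has invariant factor 2 > 1, so H_1 = Z/2.
  H_2: rank ker ∂_2 − rank ∂_3 = (10 − 10) − 0 = 0, and there is no ∂_3, so H_2 = 0.

As a check, the Euler characteristic is 6 − 15 + 10 = 1, which agrees with 1 − 0 + 0 = 1.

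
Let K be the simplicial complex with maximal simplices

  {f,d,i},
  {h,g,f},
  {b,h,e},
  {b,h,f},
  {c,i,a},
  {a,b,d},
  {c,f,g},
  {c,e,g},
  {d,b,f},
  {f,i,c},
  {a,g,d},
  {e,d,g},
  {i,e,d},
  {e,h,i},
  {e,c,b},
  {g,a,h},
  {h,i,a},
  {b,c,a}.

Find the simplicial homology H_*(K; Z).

H_0 ≅ Z,  H_1 ≅ Z^2,  H_2 ≅ Z.

Take the total order a < b < c < d < e < f < g < h < i on the vertex set. Then K (dimension 2) consists of the simplices:

  0-simplices (9): a, b, c, d, e, f, g, h, i
  1-simplices (27): ab, ac, ad, ag, ah, ai, bc, bd, be, bf, bh, ce, cf, cg, ci, de, df, dg, di, eg, eh, ei, fg, fh, fi, gh, hi
  2-simplices (18): abc, abd, aci, adg, agh, ahi, bce, bdf, beh, bfh, ceg, cfg, cfi, deg, dei, dfi, ehi, fgh

Hence C_0 ≅ Z^9, C_1 ≅ Z^27, C_2 ≅ Z^18.

Boundary ∂_1: C_1 → C_0 sends each edge [p,q] (with p < q) to q − p.
This gives a 9×27 integer matrix of rank 8; reducing to Smith normal form yields diagonal entries (1,1,1,1,1,1,1,1).

Boundary ∂_2: C_2 → C_1 sends each 2-simplex [p,q,r] to [q,r] − [p,r] + [p,q]. For instance
  ∂fgh = gh − fh + fg,
  ∂beh = eh − bh + be.
This gives a 27×18 integer matrix of rank 17; reducing to Smith normal form yields diagonal entries (1,1,1,1,1,1,1,1,1,1,1,1,1,1,1,1,1).

Now H_k = ker ∂_k / im ∂_{k+1}, so:

  H_0: rank C_0 − rank ∂_1 = 9 − 8 = 1, and the invariant factors of ∂_1 are all 1, so H_0 = Z.
  H_1: rank ker ∂_1 − rank ∂_2 = (27 − 8) − 17 = 2, and the invariant factors of ∂_2 are all 1, so H_1 = Z^2.
  H_2: rank ker ∂_2 − rank ∂_3 = (18 − 17) − 0 = 1, and there is no ∂_3, so H_2 = Z.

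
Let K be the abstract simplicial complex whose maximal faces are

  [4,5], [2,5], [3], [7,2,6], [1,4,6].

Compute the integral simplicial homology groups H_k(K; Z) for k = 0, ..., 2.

H_0 ≅ Z^2,  H_1 ≅ Z,  H_2 = 0.

Order the vertices as 1 < 2 < 3 < 4 < 5 < 6 < 7. Listing each simplex with vertices in this order, K has dimension 2 with simplices:

  0-simplices (7): [1], [2], [3], [4], [5], [6], [7]
  1-simplices (8): [1,4], [1,6], [2,5], [2,6], [2,7], [4,5], [4,6], [6,7]
  2-simplices (2): [1,4,6], [2,6,7]

giving chain groups C_0 ≅ Z^7, C_1 ≅ Z^8, C_2 ≅ Z^2.

∂_1: C_1 → C_0 is given by ∂[p,q] = [q] − [p]. For instance
  ∂[2,7] = [7] − [2].
The 7×8 boundary matrix has rank 5 and Smith normal form diag(1,1,1,1,1).

Boundary ∂_2: C_2 → C_1 maps a triangle to the signed sum of its edges. For instance
  ∂[2,6,7] = [6,7] − [2,7] + [2,6],
  ∂[1,4,6] = [4,6] − [1,6] + [1,4].
The resulting 8×2 matrix has rank 2, and its Smith normal form has invariant factors (1,1).

Reading off H_k = ker ∂_k / im ∂_{k+1}:

  H_0: rank C_0 − rank ∂_1 = 7 − 5 = 2, and the invariant factors of ∂_1 are all 1, so H_0 = Z^2.
  H_1: rank ker ∂_1 − rank ∂_2 = (8 − 5) − 2 = 1, and the invariant factors of ∂_2 are all 1, so H_1 = Z.
  H_2: rank ker ∂_2 − rank ∂_3 = (2 − 2) − 0 = 0, and there is no ∂_3, so H_2 = 0.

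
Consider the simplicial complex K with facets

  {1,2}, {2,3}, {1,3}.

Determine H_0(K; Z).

Order the vertices as 1 < 2 < 3. Listing each simplex with vertices in this order, K has dimension 1 with simplices:

  0-simplices (3): [1], [2], [3]
  1-simplices (3): [1,2], [1,3], [2,3]

Hence C_0 ≅ Z^3, C_1 ≅ Z^3.

Boundary ∂_1: C_1 → C_0 sends each edge [p,q] (with p < q) to q − p. For instance
  ∂[1,3] = [3] − [1].
As a 3×3 matrix over Z this has rank 2, with invariant factors (1,1).

Now H_k = ker ∂_k / im ∂_{k+1}, so:

  H_0: rank C_0 − rank ∂_1 = 3 − 2 = 1, and the invariant factors of ∂_1 are all 1, so H_0 = Z.

H_0 ≅ Z.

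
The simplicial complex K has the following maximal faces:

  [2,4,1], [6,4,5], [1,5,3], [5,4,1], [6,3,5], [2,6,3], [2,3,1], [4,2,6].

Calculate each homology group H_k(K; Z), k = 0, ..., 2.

H_0 ≅ Z,  H_1 = 0,  H_2 ≅ Z.

Take the total order 1 < 2 < 3 < 4 < 5 < 6 on the vertex set. Then K (dimension 2) consists of the simplices:

  0-simplices (6): [1], [2], [3], [4], [5], [6]
  1-simplices (12): [1,2], [1,3], [1,4], [1,5], [2,3], [2,4], [2,6], [3,5], [3,6], [4,5], [4,6], [5,6]
  2-simplices (8): [1,2,3], [1,2,4], [1,3,5], [1,4,5], [2,3,6], [2,4,6], [3,5,6], [4,5,6]

so the chain groups are C_0 ≅ Z^6, C_1 ≅ Z^12, C_2 ≅ Z^8.

Boundary ∂_1: C_1 → C_0 maps an edge to its endpoints' difference, ∂[p,q] = q − p. For instance
  ∂[2,4] = [4] − [2].
This gives a 6×12 integer matrix of rank 5; reducing to Smith normal form yields diagonal entries (1,1,1,1,1).

Boundary ∂_2: C_2 → C_1 sends each 2-simplex [p,q,r] to [q,r] − [p,r] + [p,q]. For instance
  ∂[2,4,6] = [4,6] − [2,6] + [2,4],
  ∂[1,2,3] = [2,3] − [1,3] + [1,2].
This gives a 12×8 integer matrix of rank 7; reducing to Smith normal form yields diagonal entries (1,1,1,1,1,1,1).

From H_k ≅ ker(∂_k) / im(∂_{k+1}) we obtain:

  H_0: rank C_0 − rank ∂_1 = 6 − 5 = 1, and the invariant factors of ∂_1 are all 1, so H_0 ≅ Z.
  H_1: rank ker ∂_1 − rank ∂_2 = (12 − 5) − 7 = 0, and the invariant factors of ∂_2 are all 1, so H_1 ≅ 0.
  H_2: rank ker ∂_2 − rank ∂_3 = (8 − 7) − 0 = 1, and there is no ∂_3, so H_2 ≅ Z.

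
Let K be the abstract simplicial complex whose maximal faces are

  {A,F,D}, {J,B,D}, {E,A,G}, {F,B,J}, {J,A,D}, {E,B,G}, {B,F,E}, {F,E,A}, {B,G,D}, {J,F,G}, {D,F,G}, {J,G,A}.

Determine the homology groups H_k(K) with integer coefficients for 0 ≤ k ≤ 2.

H_0 = Z,  H_1 = Z/2,  H_2 = 0.

Take the total order A < B < D < E < F < G < J on the vertex set. Then K (dimension 2) consists of the simplices:

  0-simplices (7): A, B, D, E, F, G, J
  1-simplices (18): AD, AE, AF, AG, AJ, BD, BE, BF, BG, BJ, DF, DG, DJ, EF, EG, FG, FJ, GJ
  2-simplices (12): ADF, ADJ, AEF, AEG, AGJ, BDG, BDJ, BEF, BEG, BFJ, DFG, FGJ

Hence C_0 ≅ Z^7, C_1 ≅ Z^18, C_2 ≅ Z^12.

Boundary ∂_1: C_1 → C_0 sends each edge [p,q] (with p < q) to q − p. For instance
  ∂AD = D − A.
This gives a 7×18 integer matrix of rank 6; reducing to Smith normal form yields diagonal entries (1,1,1,1,1,1).

The boundary map ∂_2: C_2 → C_1 maps a triangle to the signed sum of its edges. For instance
  ∂BDG = DG − BG + BD,
  ∂BDJ = DJ − BJ + BD.
This gives a 18×12 integer matrix of rank 12; reducing to Smith normal form yields diagonal entries (1,1,1,1,1,1,1,1,1,1,1,2).

Reading off H_k = ker ∂_k / im ∂_{k+1}:

  H_0: rank C_0 − rank ∂_1 = 7 − 6 = 1, and the invariant factors of ∂_1 are all 1, so H_0 = Z.
  H_1: rank ker ∂_1 − rank ∂_2 = (18 − 6) − 12 = 0, and ∂_2 has invariant factor 2 > 1, so H_1 = Z/2.
  H_2: rank ker ∂_2 − rank ∂_3 = (12 − 12) − 0 = 0, and there is no ∂_3, so H_2 = 0.

(K is a triangulation of the real projective plane RP^2.)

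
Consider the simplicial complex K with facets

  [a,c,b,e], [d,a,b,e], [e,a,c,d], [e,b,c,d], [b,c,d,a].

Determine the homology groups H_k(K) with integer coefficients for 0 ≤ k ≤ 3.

We work with the vertex ordering a < b < c < d < e. The simplices of K, each written with vertices in increasing order, are:

  0-simplices (5): a, b, c, d, e
  1-simplices (10): ab, ac, ad, ae, bc, bd, be, cd, ce, de
  2-simplices (10): abc, abd, abe, acd, ace, ade, bcd, bce, bde, cde
  3-simplices (5): abcd, abce, abde, acde, bcde

Hence C_0 ≅ Z^5, C_1 ≅ Z^10, C_2 ≅ Z^10, C_3 ≅ Z^5.

The boundary map ∂_1: C_1 → C_0 maps an edge to its endpoints' difference, ∂[p,q] = q − p. For instance
  ∂cd = d − c.
The resulting 5×10 matrix has rank 4, and its Smith normal form has invariant factors (1,1,1,1).

The boundary map ∂_2: C_2 → C_1 maps a triangle to the signed sum of its edges. For instance
  ∂abd = bd − ad + ab,
  ∂abe = be − ae + ab.
The 10×10 boundary matrix has rank 6 and Smith normal form diag(1,1,1,1,1,1).

Boundary ∂_3: C_3 → C_2 sends each 3-simplex σ to the alternating sum Σ_i (−1)^i (σ with its i-th vertex removed). For instance
  ∂abce = bce − ace + abe − abc,
  ∂abcd = bcd − acd + abd − abc.
This gives a 10×5 integer matrix of rank 4; reducing to Smith normal form yields diagonal entries (1,1,1,1).

From H_k ≅ ker(∂_k) / im(∂_{k+1}) we obtain:

  H_0: rank C_0 − rank ∂_1 = 5 − 4 = 1, and the invariant factors of ∂_1 are all 1, so H_0 ≅ Z.
  H_1: rank ker ∂_1 − rank ∂_2 = (10 − 4) − 6 = 0, and the invariant factors of ∂_2 are all 1, so H_1 ≅ 0.
  H_2: rank ker ∂_2 − rank ∂_3 = (10 − 6) − 4 = 0, and the invariant factors of ∂_3 are all 1, so H_2 ≅ 0.
  H_3: rank ker ∂_3 − rank ∂_4 = (5 − 4) − 0 = 1, and there is no ∂_4, so H_3 ≅ Z.

(K is a triangulation of the 3-sphere S^3.)

H_0 = Z,  H_1 = 0,  H_2 = 0,  H_3 = Z.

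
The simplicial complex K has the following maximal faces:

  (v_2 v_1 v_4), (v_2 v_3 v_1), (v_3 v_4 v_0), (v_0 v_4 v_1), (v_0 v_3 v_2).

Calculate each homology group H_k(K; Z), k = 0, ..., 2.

H_0 ≅ Z,  H_1 ≅ Z,  H_2 = 0.

Order the vertices as v_0 < v_1 < v_2 < v_3 < v_4. Listing each simplex with vertices in this order, K has dimension 2 with simplices:

  0-simplices (5): [v_0], [v_1], [v_2], [v_3], [v_4]
  1-simplices (10): [v_0,v_1], [v_0,v_2], [v_0,v_3], [v_0,v_4], [v_1,v_2], [v_1,v_3], [v_1,v_4], [v_2,v_3], [v_2,v_4], [v_3,v_4]
  2-simplices (5): [v_0,v_1,v_4], [v_0,v_2,v_3], [v_0,v_3,v_4], [v_1,v_2,v_3], [v_1,v_2,v_4]

Hence C_0 ≅ Z^5, C_1 ≅ Z^10, C_2 ≅ Z^5.

The boundary map ∂_1: C_1 → C_0 is given by ∂[p,q] = [q] − [p]. For instance
  ∂[v_2,v_3] = [v_3] − [v_2].
This gives a 5×10 integer matrix of rank 4; reducing to Smith normal form yields diagonal entries (1,1,1,1).

Boundary ∂_2: C_2 → C_1 sends each 2-simplex [p,q,r] to [q,r] − [p,r] + [p,q]. For instance
  ∂[v_1,v_2,v_4] = [v_2,v_4] − [v_1,v_4] + [v_1,v_2],
  ∂[v_0,v_1,v_4] = [v_1,v_4] − [v_0,v_4] + [v_0,v_1].
As a 10×5 matrix over Z this has rank 5, with invariant factors (1,1,1,1,1).

Reading off H_k = ker ∂_k / im ∂_{k+1}:

  H_0: rank C_0 − rank ∂_1 = 5 − 4 = 1, and the invariant factors of ∂_1 are all 1, so H_0 ≅ Z.
  H_1: rank ker ∂_1 − rank ∂_2 = (10 − 4) − 5 = 1, and the invariant factors of ∂_2 are all 1, so H_1 ≅ Z.
  H_2: rank ker ∂_2 − rank ∂_3 = (5 − 5) − 0 = 0, and there is no ∂_3, so H_2 ≅ 0.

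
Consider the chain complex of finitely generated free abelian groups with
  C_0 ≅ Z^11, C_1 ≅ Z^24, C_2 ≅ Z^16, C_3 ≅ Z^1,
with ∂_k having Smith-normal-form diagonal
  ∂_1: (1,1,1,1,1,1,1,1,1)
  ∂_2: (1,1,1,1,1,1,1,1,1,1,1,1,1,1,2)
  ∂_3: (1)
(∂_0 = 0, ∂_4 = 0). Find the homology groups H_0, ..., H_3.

H_0: b_0 = 11 − 0 − 9 = 2; torsion from ∂_1 factors > 1: none. So H_0 ≅ Z^2.
H_1: b_1 = 24 − 9 − 15 = 0; torsion from ∂_2 factors > 1: [2]. So H_1 ≅ Z/2.
H_2: b_2 = 16 − 15 − 1 = 0; torsion from ∂_3 factors > 1: none. So H_2 ≅ 0.
H_3: b_3 = 1 − 1 − 0 = 0; torsion from ∂_4 factors > 1: none. So H_3 ≅ 0.

H_0 ≅ Z^2,  H_1 ≅ Z/2,  H_2 = 0,  H_3 = 0.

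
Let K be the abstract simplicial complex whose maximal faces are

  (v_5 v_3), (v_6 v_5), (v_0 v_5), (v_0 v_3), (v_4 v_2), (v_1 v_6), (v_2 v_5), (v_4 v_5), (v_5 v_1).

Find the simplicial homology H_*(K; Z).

We work with the vertex ordering v_0 < v_1 < v_2 < v_3 < v_4 < v_5 < v_6. The simplices of K, each written with vertices in increasing order, are:

  0-simplices (7): [v_0], [v_1], [v_2], [v_3], [v_4], [v_5], [v_6]
  1-simplices (9): [v_0,v_3], [v_0,v_5], [v_1,v_5], [v_1,v_6], [v_2,v_4], [v_2,v_5], [v_3,v_5], [v_4,v_5], [v_5,v_6]

so the chain groups are C_0 ≅ Z^7, C_1 ≅ Z^9.

∂_1: C_1 → C_0 is given by ∂[p,q] = [q] − [p]. For instance
  ∂[v_5,v_6] = [v_6] − [v_5].
As a 7×9 matrix over Z this has rank 6, with invariant factors (1,1,1,1,1,1).

Reading off H_k = ker ∂_k / im ∂_{k+1}:

  H_0: rank C_0 − rank ∂_1 = 7 − 6 = 1, and the invariant factors of ∂_1 are all 1, so H_0 = Z.
  H_1: rank ker ∂_1 − rank ∂_2 = (9 − 6) − 0 = 3, and there is no ∂_2, so H_1 = Z^3.

H_0 ≅ Z,  H_1 ≅ Z^3.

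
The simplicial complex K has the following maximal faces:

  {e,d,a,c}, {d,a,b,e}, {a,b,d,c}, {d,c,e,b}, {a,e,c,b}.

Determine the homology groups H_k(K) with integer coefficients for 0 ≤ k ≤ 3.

Fix the vertex order a < b < c < d < e and write every simplex with vertices in increasing order. Then dim K = 3 and the simplices of K are:

  0-simplices (5): a, b, c, d, e
  1-simplices (10): ab, ac, ad, ae, bc, bd, be, cd, ce, de
  2-simplices (10): abc, abd, abe, acd, ace, ade, bcd, bce, bde, cde
  3-simplices (5): abcd, abce, abde, acde, bcde

Hence C_0 ≅ Z^5, C_1 ≅ Z^10, C_2 ≅ Z^10, C_3 ≅ Z^5.

The boundary map ∂_1: C_1 → C_0 maps an edge to its endpoints' difference, ∂[p,q] = q − p. For instance
  ∂ce = e − c.
The 5×10 boundary matrix has rank 4 and Smith normal form diag(1,1,1,1).

The boundary map ∂_2: C_2 → C_1 sends each 2-simplex [p,q,r] to [q,r] − [p,r] + [p,q]. For instance
  ∂bcd = cd − bd + bc,
  ∂abd = bd − ad + ab.
As a 10×10 matrix over Z this has rank 6, with invariant factors (1,1,1,1,1,1).

Boundary ∂_3: C_3 → C_2 sends each 3-simplex σ to the alternating sum Σ_i (−1)^i (σ with its i-th vertex removed). For instance
  ∂acde = cde − ade + ace − acd,
  ∂bcde = cde − bde + bce − bcd.
As a 10×5 matrix over Z this has rank 4, with invariant factors (1,1,1,1).

From H_k ≅ ker(∂_k) / im(∂_{k+1}) we obtain:

  H_0: rank C_0 − rank ∂_1 = 5 − 4 = 1, and the invariant factors of ∂_1 are all 1, so H_0 = Z.
  H_1: rank ker ∂_1 − rank ∂_2 = (10 − 4) − 6 = 0, and the invariant factors of ∂_2 are all 1, so H_1 = 0.
  H_2: rank ker ∂_2 − rank ∂_3 = (10 − 6) − 4 = 0, and the invariant factors of ∂_3 are all 1, so H_2 = 0.
  H_3: rank ker ∂_3 − rank ∂_4 = (5 − 4) − 0 = 1, and there is no ∂_4, so H_3 = Z.

(K is a triangulation of the 3-sphere S^3.)

H_0 = Z,  H_1 = 0,  H_2 = 0,  H_3 = Z.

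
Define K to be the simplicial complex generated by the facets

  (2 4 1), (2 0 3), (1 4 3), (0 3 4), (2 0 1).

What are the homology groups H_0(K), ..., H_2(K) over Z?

K has 5 vertices, 10 edges, 5 triangles.
rank ∂_0 = 0, rank ∂_1 = 4 ⇒ b_0 = 5 − 0 − 4 = 1; all invariant factors of ∂_1 are 1 so no torsion. So H_0 = Z.
rank ∂_1 = 4, rank ∂_2 = 5 ⇒ b_1 = 10 − 4 − 5 = 1; all invariant factors of ∂_2 are 1 so no torsion. So H_1 = Z.
rank ∂_2 = 5, rank ∂_3 = 0 ⇒ b_2 = 5 − 5 − 0 = 0. So H_2 = 0.

H_0 = Z,  H_1 = Z,  H_2 = 0.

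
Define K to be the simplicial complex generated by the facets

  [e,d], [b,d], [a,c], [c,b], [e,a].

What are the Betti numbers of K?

We work with the vertex ordering a < b < c < d < e. The simplices of K, each written with vertices in increasing order, are:

  0-simplices (5): a, b, c, d, e
  1-simplices (5): ac, ae, bc, bd, de

giving chain groups C_0 ≅ Z^5, C_1 ≅ Z^5.

Boundary ∂_1: C_1 → C_0 sends each edge [p,q] (with p < q) to q − p. For instance
  ∂ac = c − a.
This gives a 5×5 integer matrix of rank 4; reducing to Smith normal form yields diagonal entries (1,1,1,1).

Reading off H_k = ker ∂_k / im ∂_{k+1}:

  H_0: rank C_0 − rank ∂_1 = 5 − 4 = 1, and the invariant factors of ∂_1 are all 1, so H_0 = Z.
  H_1: rank ker ∂_1 − rank ∂_2 = (5 − 4) − 0 = 1, and there is no ∂_2, so H_1 = Z.

As a check, the Euler characteristic is 5 − 5 = 0, which agrees with 1 − 1 = 0.

Hence the Betti numbers are b_0 = 1, b_1 = 1.

b_0 = 1, b_1 = 1.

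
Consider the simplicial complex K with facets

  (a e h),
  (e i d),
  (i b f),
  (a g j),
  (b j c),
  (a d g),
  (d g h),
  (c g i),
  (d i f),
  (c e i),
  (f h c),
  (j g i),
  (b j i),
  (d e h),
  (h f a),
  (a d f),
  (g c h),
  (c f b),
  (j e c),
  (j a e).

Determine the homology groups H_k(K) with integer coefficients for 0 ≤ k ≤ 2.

Order the vertices as a < b < c < d < e < f < g < h < i < j. Listing each simplex with vertices in this order, K has dimension 2 with simplices:

  0-simplices (10): a, b, c, d, e, f, g, h, i, j
  1-simplices (30): ad, ae, af, ag, ah, aj, bc, bf, bi, bj, ce, cf, cg, ch, ci, cj, de, df, dg, dh, di, eh, ei, ej, fh, fi, gh, gi, gj, ij
  2-simplices (20): adf, adg, aeh, aej, afh, agj, bcf, bcj, bfi, bij, cei, cej, cfh, cgh, cgi, deh, dei, dfi, dgh, gij

giving chain groups C_0 ≅ Z^10, C_1 ≅ Z^30, C_2 ≅ Z^20.

Boundary ∂_1: C_1 → C_0 is given by ∂[p,q] = [q] − [p].
The 10×30 boundary matrix has rank 9 and Smith normal form diag(1,1,1,1,1,1,1,1,1).

The boundary map ∂_2: C_2 → C_1 acts by ∂[p,q,r] = [q,r] − [p,r] + [p,q]. For instance
  ∂agj = gj − aj + ag,
  ∂bcj = cj − bj + bc.
The 30×20 boundary matrix has rank 20 and Smith normal form diag(1,1,1,1,1,1,1,1,1,1,1,1,1,1,1,1,1,1,1,2).

From H_k ≅ ker(∂_k) / im(∂_{k+1}) we obtain:

  H_0: rank C_0 − rank ∂_1 = 10 − 9 = 1, and the invariant factors of ∂_1 are all 1, so H_0 ≅ Z.
  H_1: rank ker ∂_1 − rank ∂_2 = (30 − 9) − 20 = 1, and ∂_2 has invariant factor 2 > 1, so H_1 ≅ Z ⊕ Z/2Z.
  H_2: rank ker ∂_2 − rank ∂_3 = (20 − 20) − 0 = 0, and there is no ∂_3, so H_2 ≅ 0.

H_0 ≅ Z,  H_1 ≅ Z ⊕ Z/2Z,  H_2 = 0.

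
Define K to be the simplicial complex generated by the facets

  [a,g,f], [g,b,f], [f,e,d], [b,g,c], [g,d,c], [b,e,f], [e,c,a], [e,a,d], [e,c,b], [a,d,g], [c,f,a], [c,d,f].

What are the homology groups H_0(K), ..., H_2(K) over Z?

H_0 ≅ Z,  H_1 ≅ Z_2,  H_2 = 0.

Fix the vertex order a < b < c < d < e < f < g and write every simplex with vertices in increasing order. Then dim K = 2 and the simplices of K are:

  0-simplices (7): a, b, c, d, e, f, g
  1-simplices (18): ac, ad, ae, af, ag, bc, be, bf, bg, cd, ce, cf, cg, de, df, dg, ef, fg
  2-simplices (12): ace, acf, ade, adg, afg, bce, bcg, bef, bfg, cdf, cdg, def

giving chain groups C_0 ≅ Z^7, C_1 ≅ Z^18, C_2 ≅ Z^12.

The boundary map ∂_1: C_1 → C_0 maps an edge to its endpoints' difference, ∂[p,q] = q − p. For instance
  ∂bc = c − b.
As a 7×18 matrix over Z this has rank 6, with invariant factors (1,1,1,1,1,1).

Boundary ∂_2: C_2 → C_1 acts by ∂[p,q,r] = [q,r] − [p,r] + [p,q]. For instance
  ∂cdg = dg − cg + cd,
  ∂def = ef − df + de.
The resulting 18×12 matrix has rank 12, and its Smith normal form has invariant factors (1,1,1,1,1,1,1,1,1,1,1,2).

Computing H_k = (kernel of ∂_k) / (image of ∂_{k+1}):

  H_0: rank C_0 − rank ∂_1 = 7 − 6 = 1, and the invariant factors of ∂_1 are all 1, so H_0 = Z.
  H_1: rank ker ∂_1 − rank ∂_2 = (18 − 6) − 12 = 0, and ∂_2 has invariant factor 2 > 1, so H_1 = Z_2.
  H_2: rank ker ∂_2 − rank ∂_3 = (12 − 12) − 0 = 0, and there is no ∂_3, so H_2 = 0.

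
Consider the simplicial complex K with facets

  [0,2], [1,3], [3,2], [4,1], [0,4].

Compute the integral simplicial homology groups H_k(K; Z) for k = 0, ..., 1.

H_0 ≅ Z,  H_1 ≅ Z.

Fix the vertex order 0 < 1 < 2 < 3 < 4 and write every simplex with vertices in increasing order. Then dim K = 1 and the simplices of K are:

  0-simplices (5): [0], [1], [2], [3], [4]
  1-simplices (5): [0,2], [0,4], [1,3], [1,4], [2,3]

Hence C_0 ≅ Z^5, C_1 ≅ Z^5.

The boundary map ∂_1: C_1 → C_0 sends each edge [p,q] (with p < q) to q − p. For instance
  ∂[1,4] = [4] − [1].
The 5×5 boundary matrix has rank 4 and Smith normal form diag(1,1,1,1).

From H_k ≅ ker(∂_k) / im(∂_{k+1}) we obtain:

  H_0: rank C_0 − rank ∂_1 = 5 − 4 = 1, and the invariant factors of ∂_1 are all 1, so H_0 = Z.
  H_1: rank ker ∂_1 − rank ∂_2 = (5 − 4) − 0 = 1, and there is no ∂_2, so H_1 = Z.

(K is a triangulation of the circle S^1.)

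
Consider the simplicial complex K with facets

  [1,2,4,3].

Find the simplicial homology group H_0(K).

We work with the vertex ordering 1 < 2 < 3 < 4. The simplices of K, each written with vertices in increasing order, are:

  0-simplices (4): [1], [2], [3], [4]
  1-simplices (6): [1,2], [1,3], [1,4], [2,3], [2,4], [3,4]
  2-simplices (4): [1,2,3], [1,2,4], [1,3,4], [2,3,4]
  3-simplices (1): [1,2,3,4]

giving chain groups C_0 ≅ Z^4, C_1 ≅ Z^6, C_2 ≅ Z^4, C_3 ≅ Z^1.

The boundary map ∂_1: C_1 → C_0 maps an edge to its endpoints' difference, ∂[p,q] = q − p. For instance
  ∂[1,4] = [4] − [1].
The resulting 4×6 matrix has rank 3, and its Smith normal form has invariant factors (1,1,1).

∂_2: C_2 → C_1 maps a triangle to the signed sum of its edges. For instance
  ∂[1,3,4] = [3,4] − [1,4] + [1,3],
  ∂[1,2,4] = [2,4] − [1,4] + [1,2].
The 6×4 boundary matrix has rank 3 and Smith normal form diag(1,1,1).

The boundary map ∂_3: C_3 → C_2 sends each 3-simplex σ to the alternating sum Σ_i (−1)^i (σ with its i-th vertex removed). For instance
  ∂[1,2,3,4] = [2,3,4] − [1,3,4] + [1,2,4] − [1,2,3].
The resulting 4×1 matrix has rank 1, and its Smith normal form has invariant factors (1).

From H_k ≅ ker(∂_k) / im(∂_{k+1}) we obtain:

  H_0: rank C_0 − rank ∂_1 = 4 − 3 = 1, and the invariant factors of ∂_1 are all 1, so H_0 ≅ Z.

H_0 ≅ Z.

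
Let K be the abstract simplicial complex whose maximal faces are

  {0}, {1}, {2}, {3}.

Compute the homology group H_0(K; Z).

H_0 = Z^4.

We work with the vertex ordering 0 < 1 < 2 < 3. The simplices of K, each written with vertices in increasing order, are:

  0-simplices (4): [0], [1], [2], [3]

giving chain groups C_0 ≅ Z^4.

Reading off H_k = ker ∂_k / im ∂_{k+1}:

  H_0: rank C_0 − rank ∂_1 = 4 − 0 = 4, and there is no ∂_1, so H_0 ≅ Z^4.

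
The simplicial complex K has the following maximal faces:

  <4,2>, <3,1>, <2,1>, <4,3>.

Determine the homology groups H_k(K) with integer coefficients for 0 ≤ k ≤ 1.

H_0 = Z,  H_1 = Z.

K has 4 vertices, 4 edges.
rank ∂_0 = 0, rank ∂_1 = 3 ⇒ b_0 = 4 − 0 − 3 = 1; all invariant factors of ∂_1 are 1 so no torsion. So H_0 ≅ Z.
rank ∂_1 = 3, rank ∂_2 = 0 ⇒ b_1 = 4 − 3 − 0 = 1. So H_1 ≅ Z.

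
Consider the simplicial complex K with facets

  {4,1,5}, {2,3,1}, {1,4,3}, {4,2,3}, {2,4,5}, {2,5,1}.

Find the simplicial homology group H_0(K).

K has 5 vertices, 9 edges, 6 triangles.
rank ∂_0 = 0, rank ∂_1 = 4 ⇒ b_0 = 5 − 0 − 4 = 1; all invariant factors of ∂_1 are 1 so no torsion. So H_0 ≅ Z.

H_0 ≅ Z.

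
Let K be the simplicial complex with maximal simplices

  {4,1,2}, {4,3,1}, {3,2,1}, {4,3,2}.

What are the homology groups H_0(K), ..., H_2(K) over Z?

H_0 = Z,  H_1 = 0,  H_2 = Z.

Order the vertices as 1 < 2 < 3 < 4. Listing each simplex with vertices in this order, K has dimension 2 with simplices:

  0-simplices (4): [1], [2], [3], [4]
  1-simplices (6): [1,2], [1,3], [1,4], [2,3], [2,4], [3,4]
  2-simplices (4): [1,2,3], [1,2,4], [1,3,4], [2,3,4]

Hence C_0 ≅ Z^4, C_1 ≅ Z^6, C_2 ≅ Z^4.

The boundary map ∂_1: C_1 → C_0 is given by ∂[p,q] = [q] − [p]. For instance
  ∂[1,3] = [3] − [1].
As a 4×6 matrix over Z this has rank 3, with invariant factors (1,1,1).

Boundary ∂_2: C_2 → C_1 sends each 2-simplex [p,q,r] to [q,r] − [p,r] + [p,q]. For instance
  ∂[1,3,4] = [3,4] − [1,4] + [1,3],
  ∂[1,2,3] = [2,3] − [1,3] + [1,2].
This gives a 6×4 integer matrix of rank 3; reducing to Smith normal form yields diagonal entries (1,1,1).

Reading off H_k = ker ∂_k / im ∂_{k+1}:

  H_0: rank C_0 − rank ∂_1 = 4 − 3 = 1, and the invariant factors of ∂_1 are all 1, so H_0 = Z.
  H_1: rank ker ∂_1 − rank ∂_2 = (6 − 3) − 3 = 0, and the invariant factors of ∂_2 are all 1, so H_1 = 0.
  H_2: rank ker ∂_2 − rank ∂_3 = (4 − 3) − 0 = 1, and there is no ∂_3, so H_2 = Z.

As a check, the Euler characteristic is 4 − 6 + 4 = 2, which agrees with 1 − 0 + 1 = 2.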